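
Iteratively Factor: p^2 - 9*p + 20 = (p - 5)*(p - 4)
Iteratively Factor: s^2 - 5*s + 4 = (s - 4)*(s - 1)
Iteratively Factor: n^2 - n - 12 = (n - 4)*(n + 3)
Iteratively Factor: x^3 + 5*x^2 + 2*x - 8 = (x + 4)*(x^2 + x - 2) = (x - 1)*(x + 4)*(x + 2)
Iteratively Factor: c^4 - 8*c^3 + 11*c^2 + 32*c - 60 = (c + 2)*(c^3 - 10*c^2 + 31*c - 30) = (c - 2)*(c + 2)*(c^2 - 8*c + 15) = (c - 5)*(c - 2)*(c + 2)*(c - 3)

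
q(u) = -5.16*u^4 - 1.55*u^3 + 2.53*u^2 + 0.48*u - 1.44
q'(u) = -20.64*u^3 - 4.65*u^2 + 5.06*u + 0.48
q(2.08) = -100.03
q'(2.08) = -194.85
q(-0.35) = -1.31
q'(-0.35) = -0.98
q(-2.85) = -286.81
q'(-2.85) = 426.09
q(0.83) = -2.63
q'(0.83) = -10.33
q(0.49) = -1.08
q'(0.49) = -0.59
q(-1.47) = -15.85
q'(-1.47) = 48.56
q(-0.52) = -1.16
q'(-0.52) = -0.51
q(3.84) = -1172.01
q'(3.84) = -1217.36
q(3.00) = -437.04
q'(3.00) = -583.47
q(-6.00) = -6265.80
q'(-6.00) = 4260.96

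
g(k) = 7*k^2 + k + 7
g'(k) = 14*k + 1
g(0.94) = 14.13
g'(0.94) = 14.16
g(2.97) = 71.72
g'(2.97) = 42.58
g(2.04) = 38.17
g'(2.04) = 29.56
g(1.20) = 18.28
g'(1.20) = 17.80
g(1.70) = 28.93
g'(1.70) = 24.80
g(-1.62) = 23.75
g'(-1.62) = -21.68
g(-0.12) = 6.98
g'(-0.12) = -0.68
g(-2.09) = 35.49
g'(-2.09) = -28.26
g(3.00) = 73.00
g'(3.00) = 43.00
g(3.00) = 73.00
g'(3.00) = 43.00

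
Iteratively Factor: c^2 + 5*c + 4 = (c + 1)*(c + 4)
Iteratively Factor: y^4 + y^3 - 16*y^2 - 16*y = (y + 1)*(y^3 - 16*y) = (y - 4)*(y + 1)*(y^2 + 4*y) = y*(y - 4)*(y + 1)*(y + 4)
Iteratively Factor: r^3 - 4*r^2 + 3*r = (r - 3)*(r^2 - r) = r*(r - 3)*(r - 1)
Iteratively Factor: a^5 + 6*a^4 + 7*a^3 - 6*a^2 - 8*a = (a)*(a^4 + 6*a^3 + 7*a^2 - 6*a - 8) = a*(a + 1)*(a^3 + 5*a^2 + 2*a - 8) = a*(a + 1)*(a + 4)*(a^2 + a - 2) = a*(a - 1)*(a + 1)*(a + 4)*(a + 2)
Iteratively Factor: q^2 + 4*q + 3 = (q + 3)*(q + 1)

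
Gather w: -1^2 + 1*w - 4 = w - 5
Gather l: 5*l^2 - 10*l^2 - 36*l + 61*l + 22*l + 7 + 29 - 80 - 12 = -5*l^2 + 47*l - 56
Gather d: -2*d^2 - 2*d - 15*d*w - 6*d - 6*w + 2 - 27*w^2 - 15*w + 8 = -2*d^2 + d*(-15*w - 8) - 27*w^2 - 21*w + 10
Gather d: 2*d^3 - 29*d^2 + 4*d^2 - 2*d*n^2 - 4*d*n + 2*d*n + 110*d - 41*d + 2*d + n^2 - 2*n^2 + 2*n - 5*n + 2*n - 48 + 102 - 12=2*d^3 - 25*d^2 + d*(-2*n^2 - 2*n + 71) - n^2 - n + 42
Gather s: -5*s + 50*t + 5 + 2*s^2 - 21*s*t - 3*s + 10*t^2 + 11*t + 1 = 2*s^2 + s*(-21*t - 8) + 10*t^2 + 61*t + 6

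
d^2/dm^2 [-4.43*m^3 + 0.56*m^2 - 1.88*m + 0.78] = 1.12 - 26.58*m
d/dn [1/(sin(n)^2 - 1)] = -2*sin(n)/cos(n)^3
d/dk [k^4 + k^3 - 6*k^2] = k*(4*k^2 + 3*k - 12)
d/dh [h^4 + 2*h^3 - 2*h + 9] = 4*h^3 + 6*h^2 - 2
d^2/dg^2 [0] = 0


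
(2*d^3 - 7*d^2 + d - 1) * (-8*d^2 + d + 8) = -16*d^5 + 58*d^4 + d^3 - 47*d^2 + 7*d - 8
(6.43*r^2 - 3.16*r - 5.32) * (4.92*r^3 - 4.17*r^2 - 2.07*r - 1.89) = 31.6356*r^5 - 42.3603*r^4 - 26.3073*r^3 + 16.5729*r^2 + 16.9848*r + 10.0548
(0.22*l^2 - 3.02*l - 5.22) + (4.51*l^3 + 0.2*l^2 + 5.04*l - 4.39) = 4.51*l^3 + 0.42*l^2 + 2.02*l - 9.61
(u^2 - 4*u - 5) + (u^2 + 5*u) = 2*u^2 + u - 5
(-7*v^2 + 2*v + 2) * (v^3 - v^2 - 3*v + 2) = -7*v^5 + 9*v^4 + 21*v^3 - 22*v^2 - 2*v + 4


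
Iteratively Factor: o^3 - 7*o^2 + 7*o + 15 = (o - 3)*(o^2 - 4*o - 5) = (o - 3)*(o + 1)*(o - 5)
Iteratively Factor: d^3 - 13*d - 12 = (d - 4)*(d^2 + 4*d + 3) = (d - 4)*(d + 1)*(d + 3)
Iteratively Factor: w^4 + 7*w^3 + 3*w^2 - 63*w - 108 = (w + 3)*(w^3 + 4*w^2 - 9*w - 36) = (w - 3)*(w + 3)*(w^2 + 7*w + 12) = (w - 3)*(w + 3)*(w + 4)*(w + 3)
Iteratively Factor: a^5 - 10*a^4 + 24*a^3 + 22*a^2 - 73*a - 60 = (a + 1)*(a^4 - 11*a^3 + 35*a^2 - 13*a - 60) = (a + 1)^2*(a^3 - 12*a^2 + 47*a - 60) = (a - 4)*(a + 1)^2*(a^2 - 8*a + 15) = (a - 4)*(a - 3)*(a + 1)^2*(a - 5)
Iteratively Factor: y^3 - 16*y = (y + 4)*(y^2 - 4*y) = y*(y + 4)*(y - 4)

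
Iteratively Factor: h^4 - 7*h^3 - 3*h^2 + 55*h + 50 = (h + 1)*(h^3 - 8*h^2 + 5*h + 50) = (h - 5)*(h + 1)*(h^2 - 3*h - 10) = (h - 5)*(h + 1)*(h + 2)*(h - 5)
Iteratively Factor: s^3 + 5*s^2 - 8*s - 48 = (s + 4)*(s^2 + s - 12) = (s - 3)*(s + 4)*(s + 4)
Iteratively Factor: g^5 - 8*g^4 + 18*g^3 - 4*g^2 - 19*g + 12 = (g + 1)*(g^4 - 9*g^3 + 27*g^2 - 31*g + 12) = (g - 1)*(g + 1)*(g^3 - 8*g^2 + 19*g - 12) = (g - 1)^2*(g + 1)*(g^2 - 7*g + 12) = (g - 3)*(g - 1)^2*(g + 1)*(g - 4)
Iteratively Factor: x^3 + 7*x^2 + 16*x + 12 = (x + 3)*(x^2 + 4*x + 4) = (x + 2)*(x + 3)*(x + 2)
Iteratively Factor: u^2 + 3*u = (u + 3)*(u)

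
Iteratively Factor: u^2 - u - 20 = (u + 4)*(u - 5)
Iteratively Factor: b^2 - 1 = (b - 1)*(b + 1)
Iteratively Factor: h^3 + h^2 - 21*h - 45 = (h - 5)*(h^2 + 6*h + 9) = (h - 5)*(h + 3)*(h + 3)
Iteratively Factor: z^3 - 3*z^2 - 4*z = (z + 1)*(z^2 - 4*z) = z*(z + 1)*(z - 4)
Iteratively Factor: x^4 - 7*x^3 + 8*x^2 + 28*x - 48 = (x + 2)*(x^3 - 9*x^2 + 26*x - 24) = (x - 3)*(x + 2)*(x^2 - 6*x + 8) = (x - 3)*(x - 2)*(x + 2)*(x - 4)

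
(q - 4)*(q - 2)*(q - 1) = q^3 - 7*q^2 + 14*q - 8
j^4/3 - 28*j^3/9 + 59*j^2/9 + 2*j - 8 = (j/3 + 1/3)*(j - 6)*(j - 3)*(j - 4/3)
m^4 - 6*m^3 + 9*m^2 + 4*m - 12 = (m - 3)*(m - 2)^2*(m + 1)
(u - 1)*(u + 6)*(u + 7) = u^3 + 12*u^2 + 29*u - 42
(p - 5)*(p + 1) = p^2 - 4*p - 5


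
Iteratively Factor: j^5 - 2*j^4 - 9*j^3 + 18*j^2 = (j)*(j^4 - 2*j^3 - 9*j^2 + 18*j) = j*(j - 3)*(j^3 + j^2 - 6*j) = j*(j - 3)*(j - 2)*(j^2 + 3*j) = j^2*(j - 3)*(j - 2)*(j + 3)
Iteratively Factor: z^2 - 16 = (z + 4)*(z - 4)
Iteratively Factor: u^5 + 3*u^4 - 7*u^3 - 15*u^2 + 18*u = (u)*(u^4 + 3*u^3 - 7*u^2 - 15*u + 18) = u*(u + 3)*(u^3 - 7*u + 6) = u*(u + 3)^2*(u^2 - 3*u + 2) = u*(u - 2)*(u + 3)^2*(u - 1)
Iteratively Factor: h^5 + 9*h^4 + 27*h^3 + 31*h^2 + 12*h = (h + 4)*(h^4 + 5*h^3 + 7*h^2 + 3*h) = h*(h + 4)*(h^3 + 5*h^2 + 7*h + 3) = h*(h + 3)*(h + 4)*(h^2 + 2*h + 1) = h*(h + 1)*(h + 3)*(h + 4)*(h + 1)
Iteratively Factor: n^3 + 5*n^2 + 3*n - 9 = (n + 3)*(n^2 + 2*n - 3) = (n + 3)^2*(n - 1)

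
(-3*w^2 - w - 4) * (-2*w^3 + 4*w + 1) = 6*w^5 + 2*w^4 - 4*w^3 - 7*w^2 - 17*w - 4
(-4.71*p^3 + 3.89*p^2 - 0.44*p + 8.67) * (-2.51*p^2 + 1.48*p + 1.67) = 11.8221*p^5 - 16.7347*p^4 - 1.0041*p^3 - 15.9166*p^2 + 12.0968*p + 14.4789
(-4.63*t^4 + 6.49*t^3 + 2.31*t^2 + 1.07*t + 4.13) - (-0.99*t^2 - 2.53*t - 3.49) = -4.63*t^4 + 6.49*t^3 + 3.3*t^2 + 3.6*t + 7.62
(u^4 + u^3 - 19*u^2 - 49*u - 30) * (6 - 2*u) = -2*u^5 + 4*u^4 + 44*u^3 - 16*u^2 - 234*u - 180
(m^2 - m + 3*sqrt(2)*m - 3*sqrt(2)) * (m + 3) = m^3 + 2*m^2 + 3*sqrt(2)*m^2 - 3*m + 6*sqrt(2)*m - 9*sqrt(2)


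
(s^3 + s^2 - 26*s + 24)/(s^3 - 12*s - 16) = (s^2 + 5*s - 6)/(s^2 + 4*s + 4)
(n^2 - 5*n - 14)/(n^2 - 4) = (n - 7)/(n - 2)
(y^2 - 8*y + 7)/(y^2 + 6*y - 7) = (y - 7)/(y + 7)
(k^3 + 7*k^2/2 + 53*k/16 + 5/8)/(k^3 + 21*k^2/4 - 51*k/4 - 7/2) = (4*k^2 + 13*k + 10)/(4*(k^2 + 5*k - 14))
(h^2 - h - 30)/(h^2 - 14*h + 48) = (h + 5)/(h - 8)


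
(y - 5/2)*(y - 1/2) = y^2 - 3*y + 5/4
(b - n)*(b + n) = b^2 - n^2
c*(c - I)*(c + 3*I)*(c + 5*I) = c^4 + 7*I*c^3 - 7*c^2 + 15*I*c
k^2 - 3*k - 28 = (k - 7)*(k + 4)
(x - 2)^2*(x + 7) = x^3 + 3*x^2 - 24*x + 28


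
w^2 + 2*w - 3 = (w - 1)*(w + 3)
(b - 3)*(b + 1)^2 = b^3 - b^2 - 5*b - 3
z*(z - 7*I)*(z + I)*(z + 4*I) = z^4 - 2*I*z^3 + 31*z^2 + 28*I*z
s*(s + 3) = s^2 + 3*s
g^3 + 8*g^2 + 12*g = g*(g + 2)*(g + 6)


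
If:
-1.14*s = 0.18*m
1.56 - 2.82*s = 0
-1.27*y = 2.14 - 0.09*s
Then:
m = -3.50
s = 0.55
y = -1.65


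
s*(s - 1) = s^2 - s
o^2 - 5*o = o*(o - 5)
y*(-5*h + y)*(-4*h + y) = 20*h^2*y - 9*h*y^2 + y^3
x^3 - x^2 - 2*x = x*(x - 2)*(x + 1)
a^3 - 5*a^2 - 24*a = a*(a - 8)*(a + 3)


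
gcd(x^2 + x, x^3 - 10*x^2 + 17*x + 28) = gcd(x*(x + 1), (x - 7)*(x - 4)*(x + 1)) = x + 1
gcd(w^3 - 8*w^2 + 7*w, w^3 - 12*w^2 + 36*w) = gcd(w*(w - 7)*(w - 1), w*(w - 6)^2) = w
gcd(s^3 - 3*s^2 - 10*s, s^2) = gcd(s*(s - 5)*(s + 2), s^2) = s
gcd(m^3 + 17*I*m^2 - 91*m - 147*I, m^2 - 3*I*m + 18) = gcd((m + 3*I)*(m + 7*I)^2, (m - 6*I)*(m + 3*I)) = m + 3*I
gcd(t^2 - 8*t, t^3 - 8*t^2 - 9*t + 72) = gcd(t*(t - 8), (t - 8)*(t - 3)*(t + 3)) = t - 8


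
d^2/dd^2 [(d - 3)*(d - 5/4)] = 2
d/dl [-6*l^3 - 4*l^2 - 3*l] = -18*l^2 - 8*l - 3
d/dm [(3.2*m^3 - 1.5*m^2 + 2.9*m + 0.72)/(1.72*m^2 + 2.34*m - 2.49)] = (5.504*m^4 + 14.976*m^3 - 32.402*m^2 + 4.9932*m - 8.9058)/(2.9584*m^4 + 8.0496*m^3 - 3.09*m^2 - 11.6532*m + 6.2001)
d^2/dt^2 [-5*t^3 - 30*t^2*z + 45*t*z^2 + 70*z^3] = -30*t - 60*z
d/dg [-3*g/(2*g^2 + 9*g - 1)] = 3*(2*g^2 + 1)/(4*g^4 + 36*g^3 + 77*g^2 - 18*g + 1)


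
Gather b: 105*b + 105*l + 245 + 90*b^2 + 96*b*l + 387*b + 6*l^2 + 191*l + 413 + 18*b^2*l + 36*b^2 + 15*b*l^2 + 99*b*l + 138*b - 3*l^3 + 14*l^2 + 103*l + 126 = b^2*(18*l + 126) + b*(15*l^2 + 195*l + 630) - 3*l^3 + 20*l^2 + 399*l + 784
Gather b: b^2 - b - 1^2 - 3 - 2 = b^2 - b - 6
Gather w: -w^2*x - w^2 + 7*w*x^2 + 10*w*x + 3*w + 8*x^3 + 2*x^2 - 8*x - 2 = w^2*(-x - 1) + w*(7*x^2 + 10*x + 3) + 8*x^3 + 2*x^2 - 8*x - 2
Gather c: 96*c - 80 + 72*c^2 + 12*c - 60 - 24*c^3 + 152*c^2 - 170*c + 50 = -24*c^3 + 224*c^2 - 62*c - 90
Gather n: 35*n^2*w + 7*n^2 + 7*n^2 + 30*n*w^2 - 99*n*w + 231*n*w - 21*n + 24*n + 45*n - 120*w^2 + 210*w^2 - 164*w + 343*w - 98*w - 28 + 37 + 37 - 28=n^2*(35*w + 14) + n*(30*w^2 + 132*w + 48) + 90*w^2 + 81*w + 18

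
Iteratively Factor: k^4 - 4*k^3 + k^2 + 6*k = (k)*(k^3 - 4*k^2 + k + 6) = k*(k + 1)*(k^2 - 5*k + 6) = k*(k - 2)*(k + 1)*(k - 3)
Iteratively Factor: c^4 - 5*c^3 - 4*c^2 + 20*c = (c - 2)*(c^3 - 3*c^2 - 10*c) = (c - 2)*(c + 2)*(c^2 - 5*c) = c*(c - 2)*(c + 2)*(c - 5)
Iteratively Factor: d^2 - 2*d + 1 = (d - 1)*(d - 1)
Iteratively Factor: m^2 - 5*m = (m)*(m - 5)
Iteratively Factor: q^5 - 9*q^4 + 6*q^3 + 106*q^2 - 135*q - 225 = (q + 1)*(q^4 - 10*q^3 + 16*q^2 + 90*q - 225) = (q - 3)*(q + 1)*(q^3 - 7*q^2 - 5*q + 75) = (q - 3)*(q + 1)*(q + 3)*(q^2 - 10*q + 25) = (q - 5)*(q - 3)*(q + 1)*(q + 3)*(q - 5)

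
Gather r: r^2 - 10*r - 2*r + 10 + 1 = r^2 - 12*r + 11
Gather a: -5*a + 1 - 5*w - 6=-5*a - 5*w - 5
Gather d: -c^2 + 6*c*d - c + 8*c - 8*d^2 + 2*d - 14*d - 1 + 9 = -c^2 + 7*c - 8*d^2 + d*(6*c - 12) + 8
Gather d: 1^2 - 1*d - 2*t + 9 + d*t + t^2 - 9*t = d*(t - 1) + t^2 - 11*t + 10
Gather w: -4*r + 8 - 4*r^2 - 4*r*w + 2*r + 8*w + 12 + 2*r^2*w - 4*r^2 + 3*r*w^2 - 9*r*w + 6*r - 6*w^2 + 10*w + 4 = -8*r^2 + 4*r + w^2*(3*r - 6) + w*(2*r^2 - 13*r + 18) + 24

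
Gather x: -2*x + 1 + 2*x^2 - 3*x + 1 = 2*x^2 - 5*x + 2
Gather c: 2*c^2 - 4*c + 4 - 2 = 2*c^2 - 4*c + 2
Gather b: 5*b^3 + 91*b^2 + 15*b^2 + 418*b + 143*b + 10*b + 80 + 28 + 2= 5*b^3 + 106*b^2 + 571*b + 110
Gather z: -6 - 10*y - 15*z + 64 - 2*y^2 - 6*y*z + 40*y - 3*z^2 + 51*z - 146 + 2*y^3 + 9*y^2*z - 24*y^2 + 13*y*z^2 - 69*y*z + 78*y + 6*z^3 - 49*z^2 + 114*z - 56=2*y^3 - 26*y^2 + 108*y + 6*z^3 + z^2*(13*y - 52) + z*(9*y^2 - 75*y + 150) - 144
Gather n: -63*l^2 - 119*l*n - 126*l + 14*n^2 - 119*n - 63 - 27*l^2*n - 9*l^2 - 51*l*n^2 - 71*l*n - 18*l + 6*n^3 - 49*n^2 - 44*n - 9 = -72*l^2 - 144*l + 6*n^3 + n^2*(-51*l - 35) + n*(-27*l^2 - 190*l - 163) - 72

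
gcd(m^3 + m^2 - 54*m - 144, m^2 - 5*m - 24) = m^2 - 5*m - 24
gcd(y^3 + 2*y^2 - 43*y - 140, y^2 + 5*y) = y + 5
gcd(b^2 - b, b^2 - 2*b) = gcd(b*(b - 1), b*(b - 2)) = b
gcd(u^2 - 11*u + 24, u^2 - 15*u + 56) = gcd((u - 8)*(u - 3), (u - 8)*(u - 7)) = u - 8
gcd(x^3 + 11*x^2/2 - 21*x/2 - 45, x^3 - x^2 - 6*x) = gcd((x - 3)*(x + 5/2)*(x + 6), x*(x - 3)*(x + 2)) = x - 3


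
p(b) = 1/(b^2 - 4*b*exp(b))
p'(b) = (4*b*exp(b) - 2*b + 4*exp(b))/(b^2 - 4*b*exp(b))^2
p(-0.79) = 0.49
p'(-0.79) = 0.46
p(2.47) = -0.01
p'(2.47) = 0.01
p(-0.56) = 0.63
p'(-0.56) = 0.84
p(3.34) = -0.00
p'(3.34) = 0.00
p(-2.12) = 0.18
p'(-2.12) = 0.12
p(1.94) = -0.02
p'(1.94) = 0.03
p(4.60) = -0.00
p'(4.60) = 0.00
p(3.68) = -0.00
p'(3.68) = 0.00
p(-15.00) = 0.00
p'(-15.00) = 0.00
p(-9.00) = 0.01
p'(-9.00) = 0.00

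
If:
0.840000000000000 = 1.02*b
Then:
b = 0.82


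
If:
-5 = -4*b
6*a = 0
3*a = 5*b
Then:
No Solution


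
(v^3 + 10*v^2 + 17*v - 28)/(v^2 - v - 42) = (-v^3 - 10*v^2 - 17*v + 28)/(-v^2 + v + 42)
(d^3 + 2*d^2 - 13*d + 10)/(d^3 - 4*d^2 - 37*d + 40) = (d - 2)/(d - 8)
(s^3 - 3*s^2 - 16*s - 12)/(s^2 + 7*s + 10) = (s^2 - 5*s - 6)/(s + 5)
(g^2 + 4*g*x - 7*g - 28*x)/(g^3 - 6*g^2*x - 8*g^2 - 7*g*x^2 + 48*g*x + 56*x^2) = (g^2 + 4*g*x - 7*g - 28*x)/(g^3 - 6*g^2*x - 8*g^2 - 7*g*x^2 + 48*g*x + 56*x^2)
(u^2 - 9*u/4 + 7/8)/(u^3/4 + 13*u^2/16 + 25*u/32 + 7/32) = 4*(8*u^2 - 18*u + 7)/(8*u^3 + 26*u^2 + 25*u + 7)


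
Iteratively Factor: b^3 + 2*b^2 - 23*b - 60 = (b + 4)*(b^2 - 2*b - 15) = (b + 3)*(b + 4)*(b - 5)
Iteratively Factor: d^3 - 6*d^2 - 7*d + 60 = (d - 4)*(d^2 - 2*d - 15) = (d - 4)*(d + 3)*(d - 5)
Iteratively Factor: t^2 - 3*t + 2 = (t - 2)*(t - 1)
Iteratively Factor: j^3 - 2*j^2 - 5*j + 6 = (j + 2)*(j^2 - 4*j + 3) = (j - 3)*(j + 2)*(j - 1)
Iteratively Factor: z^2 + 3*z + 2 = (z + 1)*(z + 2)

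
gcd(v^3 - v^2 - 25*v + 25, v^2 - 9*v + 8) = v - 1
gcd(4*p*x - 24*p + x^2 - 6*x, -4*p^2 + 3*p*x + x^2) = 4*p + x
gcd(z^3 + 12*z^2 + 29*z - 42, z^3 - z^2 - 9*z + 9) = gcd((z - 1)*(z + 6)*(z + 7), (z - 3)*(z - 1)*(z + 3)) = z - 1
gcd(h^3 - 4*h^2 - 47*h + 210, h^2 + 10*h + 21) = h + 7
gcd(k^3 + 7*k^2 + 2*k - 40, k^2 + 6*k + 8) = k + 4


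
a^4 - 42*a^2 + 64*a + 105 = (a - 5)*(a - 3)*(a + 1)*(a + 7)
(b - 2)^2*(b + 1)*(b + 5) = b^4 + 2*b^3 - 15*b^2 + 4*b + 20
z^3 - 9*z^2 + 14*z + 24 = (z - 6)*(z - 4)*(z + 1)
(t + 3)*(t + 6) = t^2 + 9*t + 18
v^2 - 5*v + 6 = (v - 3)*(v - 2)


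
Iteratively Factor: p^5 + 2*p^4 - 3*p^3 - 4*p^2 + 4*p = (p)*(p^4 + 2*p^3 - 3*p^2 - 4*p + 4) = p*(p + 2)*(p^3 - 3*p + 2) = p*(p - 1)*(p + 2)*(p^2 + p - 2) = p*(p - 1)*(p + 2)^2*(p - 1)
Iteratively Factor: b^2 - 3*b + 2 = (b - 1)*(b - 2)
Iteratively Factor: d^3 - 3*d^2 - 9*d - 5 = (d + 1)*(d^2 - 4*d - 5) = (d - 5)*(d + 1)*(d + 1)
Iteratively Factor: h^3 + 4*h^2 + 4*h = (h + 2)*(h^2 + 2*h) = (h + 2)^2*(h)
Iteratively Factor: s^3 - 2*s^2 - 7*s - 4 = (s + 1)*(s^2 - 3*s - 4) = (s - 4)*(s + 1)*(s + 1)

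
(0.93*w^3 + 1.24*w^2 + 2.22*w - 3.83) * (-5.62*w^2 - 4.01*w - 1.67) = -5.2266*w^5 - 10.6981*w^4 - 19.0019*w^3 + 10.5516*w^2 + 11.6509*w + 6.3961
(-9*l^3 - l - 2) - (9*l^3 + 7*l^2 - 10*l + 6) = -18*l^3 - 7*l^2 + 9*l - 8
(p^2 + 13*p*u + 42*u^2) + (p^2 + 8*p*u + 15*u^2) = 2*p^2 + 21*p*u + 57*u^2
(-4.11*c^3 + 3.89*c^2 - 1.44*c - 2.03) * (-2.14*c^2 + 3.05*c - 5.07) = 8.7954*c^5 - 20.8601*c^4 + 35.7838*c^3 - 19.7701*c^2 + 1.1093*c + 10.2921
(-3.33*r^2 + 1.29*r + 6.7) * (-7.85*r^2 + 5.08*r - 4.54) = 26.1405*r^4 - 27.0429*r^3 - 30.9236*r^2 + 28.1794*r - 30.418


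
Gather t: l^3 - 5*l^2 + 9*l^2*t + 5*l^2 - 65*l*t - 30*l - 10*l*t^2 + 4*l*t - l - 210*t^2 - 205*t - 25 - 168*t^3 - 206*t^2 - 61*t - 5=l^3 - 31*l - 168*t^3 + t^2*(-10*l - 416) + t*(9*l^2 - 61*l - 266) - 30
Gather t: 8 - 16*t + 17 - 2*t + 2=27 - 18*t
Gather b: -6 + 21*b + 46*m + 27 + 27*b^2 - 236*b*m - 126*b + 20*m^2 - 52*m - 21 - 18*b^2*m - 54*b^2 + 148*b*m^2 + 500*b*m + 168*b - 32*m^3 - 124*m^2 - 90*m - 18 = b^2*(-18*m - 27) + b*(148*m^2 + 264*m + 63) - 32*m^3 - 104*m^2 - 96*m - 18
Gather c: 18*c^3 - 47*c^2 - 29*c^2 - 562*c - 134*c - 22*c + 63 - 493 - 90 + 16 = 18*c^3 - 76*c^2 - 718*c - 504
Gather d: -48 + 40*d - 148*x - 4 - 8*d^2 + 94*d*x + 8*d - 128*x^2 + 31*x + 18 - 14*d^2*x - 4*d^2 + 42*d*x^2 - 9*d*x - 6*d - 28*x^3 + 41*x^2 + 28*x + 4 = d^2*(-14*x - 12) + d*(42*x^2 + 85*x + 42) - 28*x^3 - 87*x^2 - 89*x - 30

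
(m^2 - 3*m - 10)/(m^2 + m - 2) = (m - 5)/(m - 1)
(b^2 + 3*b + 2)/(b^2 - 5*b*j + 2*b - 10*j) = (b + 1)/(b - 5*j)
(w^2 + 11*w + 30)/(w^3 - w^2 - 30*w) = (w + 6)/(w*(w - 6))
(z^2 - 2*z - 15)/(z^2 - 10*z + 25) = (z + 3)/(z - 5)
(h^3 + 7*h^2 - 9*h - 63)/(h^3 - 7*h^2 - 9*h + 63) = (h + 7)/(h - 7)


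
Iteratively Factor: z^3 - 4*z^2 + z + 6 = (z - 3)*(z^2 - z - 2) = (z - 3)*(z + 1)*(z - 2)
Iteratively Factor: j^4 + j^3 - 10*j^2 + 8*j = (j - 2)*(j^3 + 3*j^2 - 4*j) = j*(j - 2)*(j^2 + 3*j - 4) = j*(j - 2)*(j - 1)*(j + 4)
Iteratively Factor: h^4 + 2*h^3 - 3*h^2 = (h - 1)*(h^3 + 3*h^2) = (h - 1)*(h + 3)*(h^2) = h*(h - 1)*(h + 3)*(h)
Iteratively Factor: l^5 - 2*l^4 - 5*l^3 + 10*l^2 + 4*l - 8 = (l - 2)*(l^4 - 5*l^2 + 4) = (l - 2)*(l + 2)*(l^3 - 2*l^2 - l + 2) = (l - 2)*(l - 1)*(l + 2)*(l^2 - l - 2) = (l - 2)*(l - 1)*(l + 1)*(l + 2)*(l - 2)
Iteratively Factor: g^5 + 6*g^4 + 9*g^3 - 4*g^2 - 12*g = (g)*(g^4 + 6*g^3 + 9*g^2 - 4*g - 12) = g*(g + 2)*(g^3 + 4*g^2 + g - 6) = g*(g - 1)*(g + 2)*(g^2 + 5*g + 6) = g*(g - 1)*(g + 2)*(g + 3)*(g + 2)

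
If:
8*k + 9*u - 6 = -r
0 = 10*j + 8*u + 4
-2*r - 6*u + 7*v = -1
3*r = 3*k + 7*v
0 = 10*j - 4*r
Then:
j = -2/215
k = 56/43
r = -1/43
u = -21/43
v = -171/301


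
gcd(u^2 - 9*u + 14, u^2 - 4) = u - 2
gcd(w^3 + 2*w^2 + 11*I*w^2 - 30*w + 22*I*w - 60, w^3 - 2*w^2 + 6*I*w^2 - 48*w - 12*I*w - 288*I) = w + 6*I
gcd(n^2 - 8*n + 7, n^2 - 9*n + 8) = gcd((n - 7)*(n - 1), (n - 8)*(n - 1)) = n - 1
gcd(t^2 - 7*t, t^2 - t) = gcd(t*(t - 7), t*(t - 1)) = t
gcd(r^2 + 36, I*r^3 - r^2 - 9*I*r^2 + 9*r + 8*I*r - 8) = 1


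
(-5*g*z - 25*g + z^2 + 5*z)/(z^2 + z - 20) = (-5*g + z)/(z - 4)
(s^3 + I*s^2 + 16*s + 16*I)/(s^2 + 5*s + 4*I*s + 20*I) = (s^2 - 3*I*s + 4)/(s + 5)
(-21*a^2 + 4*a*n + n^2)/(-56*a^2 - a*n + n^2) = (3*a - n)/(8*a - n)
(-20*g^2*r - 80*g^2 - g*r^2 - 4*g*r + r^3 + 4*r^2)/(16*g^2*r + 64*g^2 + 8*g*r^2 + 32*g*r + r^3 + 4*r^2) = (-5*g + r)/(4*g + r)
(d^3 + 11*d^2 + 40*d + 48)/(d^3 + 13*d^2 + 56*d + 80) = (d + 3)/(d + 5)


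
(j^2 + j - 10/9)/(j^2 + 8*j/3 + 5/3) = (j - 2/3)/(j + 1)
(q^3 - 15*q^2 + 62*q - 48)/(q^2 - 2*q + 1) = (q^2 - 14*q + 48)/(q - 1)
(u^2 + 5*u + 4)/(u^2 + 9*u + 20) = (u + 1)/(u + 5)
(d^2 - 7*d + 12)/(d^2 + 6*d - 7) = (d^2 - 7*d + 12)/(d^2 + 6*d - 7)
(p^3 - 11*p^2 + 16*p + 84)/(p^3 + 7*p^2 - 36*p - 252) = (p^2 - 5*p - 14)/(p^2 + 13*p + 42)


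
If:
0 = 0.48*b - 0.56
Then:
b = 1.17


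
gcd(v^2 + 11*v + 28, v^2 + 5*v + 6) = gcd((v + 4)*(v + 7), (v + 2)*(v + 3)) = 1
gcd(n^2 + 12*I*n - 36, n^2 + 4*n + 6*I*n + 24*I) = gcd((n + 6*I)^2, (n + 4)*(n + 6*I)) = n + 6*I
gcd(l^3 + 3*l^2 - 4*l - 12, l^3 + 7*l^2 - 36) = l^2 + l - 6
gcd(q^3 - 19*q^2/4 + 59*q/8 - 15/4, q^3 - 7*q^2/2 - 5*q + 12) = q - 3/2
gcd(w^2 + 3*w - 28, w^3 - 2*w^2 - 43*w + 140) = w^2 + 3*w - 28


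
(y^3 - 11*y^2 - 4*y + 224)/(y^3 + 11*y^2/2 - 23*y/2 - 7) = 2*(y^3 - 11*y^2 - 4*y + 224)/(2*y^3 + 11*y^2 - 23*y - 14)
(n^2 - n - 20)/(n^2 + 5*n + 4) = (n - 5)/(n + 1)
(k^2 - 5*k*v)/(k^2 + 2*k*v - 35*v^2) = k/(k + 7*v)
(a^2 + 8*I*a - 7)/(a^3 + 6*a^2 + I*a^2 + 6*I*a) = (a + 7*I)/(a*(a + 6))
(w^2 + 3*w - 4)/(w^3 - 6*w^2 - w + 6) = (w + 4)/(w^2 - 5*w - 6)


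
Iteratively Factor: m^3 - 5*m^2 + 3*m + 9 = (m + 1)*(m^2 - 6*m + 9) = (m - 3)*(m + 1)*(m - 3)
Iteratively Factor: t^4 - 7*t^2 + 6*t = (t - 1)*(t^3 + t^2 - 6*t) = t*(t - 1)*(t^2 + t - 6) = t*(t - 2)*(t - 1)*(t + 3)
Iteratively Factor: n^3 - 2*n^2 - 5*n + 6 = (n - 3)*(n^2 + n - 2) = (n - 3)*(n - 1)*(n + 2)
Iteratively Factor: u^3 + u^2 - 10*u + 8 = (u - 1)*(u^2 + 2*u - 8) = (u - 1)*(u + 4)*(u - 2)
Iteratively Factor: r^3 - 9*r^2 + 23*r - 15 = (r - 5)*(r^2 - 4*r + 3) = (r - 5)*(r - 1)*(r - 3)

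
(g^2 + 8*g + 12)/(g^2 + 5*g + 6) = (g + 6)/(g + 3)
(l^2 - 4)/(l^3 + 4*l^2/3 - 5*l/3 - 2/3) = 3*(l - 2)/(3*l^2 - 2*l - 1)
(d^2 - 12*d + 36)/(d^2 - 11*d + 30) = (d - 6)/(d - 5)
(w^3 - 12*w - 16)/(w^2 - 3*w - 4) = (w^2 + 4*w + 4)/(w + 1)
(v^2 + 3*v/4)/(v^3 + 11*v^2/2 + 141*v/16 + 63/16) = 4*v/(4*v^2 + 19*v + 21)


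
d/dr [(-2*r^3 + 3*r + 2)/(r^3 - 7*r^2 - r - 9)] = (14*r^4 - 2*r^3 + 69*r^2 + 28*r - 25)/(r^6 - 14*r^5 + 47*r^4 - 4*r^3 + 127*r^2 + 18*r + 81)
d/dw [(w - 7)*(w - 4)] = 2*w - 11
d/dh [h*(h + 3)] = 2*h + 3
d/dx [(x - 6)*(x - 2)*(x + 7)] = 3*x^2 - 2*x - 44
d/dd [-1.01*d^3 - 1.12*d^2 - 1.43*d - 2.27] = -3.03*d^2 - 2.24*d - 1.43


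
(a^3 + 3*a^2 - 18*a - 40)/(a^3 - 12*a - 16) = (a + 5)/(a + 2)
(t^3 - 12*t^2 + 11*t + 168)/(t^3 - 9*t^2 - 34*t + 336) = (t + 3)/(t + 6)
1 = 1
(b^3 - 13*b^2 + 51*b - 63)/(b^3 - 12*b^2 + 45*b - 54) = (b - 7)/(b - 6)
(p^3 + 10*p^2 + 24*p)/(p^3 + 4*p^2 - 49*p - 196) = p*(p + 6)/(p^2 - 49)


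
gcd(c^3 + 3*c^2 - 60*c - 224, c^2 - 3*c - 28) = c + 4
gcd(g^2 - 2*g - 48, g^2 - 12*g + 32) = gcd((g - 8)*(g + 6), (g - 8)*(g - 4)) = g - 8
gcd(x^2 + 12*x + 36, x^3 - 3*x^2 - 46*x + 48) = x + 6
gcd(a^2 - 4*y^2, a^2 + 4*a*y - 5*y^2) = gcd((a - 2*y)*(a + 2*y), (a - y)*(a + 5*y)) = 1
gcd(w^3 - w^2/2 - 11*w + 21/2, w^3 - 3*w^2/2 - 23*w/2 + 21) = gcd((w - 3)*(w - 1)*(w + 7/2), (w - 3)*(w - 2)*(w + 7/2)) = w^2 + w/2 - 21/2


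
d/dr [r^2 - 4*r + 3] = 2*r - 4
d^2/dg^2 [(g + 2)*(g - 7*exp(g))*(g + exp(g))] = -6*g^2*exp(g) - 28*g*exp(2*g) - 36*g*exp(g) + 6*g - 84*exp(2*g) - 36*exp(g) + 4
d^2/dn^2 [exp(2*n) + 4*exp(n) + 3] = 4*(exp(n) + 1)*exp(n)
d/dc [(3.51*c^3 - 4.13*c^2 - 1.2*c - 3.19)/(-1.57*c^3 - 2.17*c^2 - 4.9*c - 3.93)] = (-14.1008*c^4 - 38.166*c^3 - 38.7748*c^2 + 18.6172*c - 10.915)/(2.4649*c^6 + 6.8138*c^5 + 20.0949*c^4 + 33.6062*c^3 + 41.0662*c^2 + 38.514*c + 15.4449)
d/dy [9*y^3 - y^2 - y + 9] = 27*y^2 - 2*y - 1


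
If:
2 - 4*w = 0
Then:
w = 1/2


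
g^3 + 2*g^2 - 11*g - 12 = (g - 3)*(g + 1)*(g + 4)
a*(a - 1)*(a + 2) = a^3 + a^2 - 2*a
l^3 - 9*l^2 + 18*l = l*(l - 6)*(l - 3)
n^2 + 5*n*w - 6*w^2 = (n - w)*(n + 6*w)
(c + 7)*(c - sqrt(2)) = c^2 - sqrt(2)*c + 7*c - 7*sqrt(2)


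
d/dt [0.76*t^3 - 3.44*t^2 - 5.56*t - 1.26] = 2.28*t^2 - 6.88*t - 5.56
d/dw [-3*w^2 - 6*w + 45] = -6*w - 6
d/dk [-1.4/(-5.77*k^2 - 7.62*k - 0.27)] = (-16.156*k - 10.668)/(5.77*k^2 + 7.62*k + 0.27)^2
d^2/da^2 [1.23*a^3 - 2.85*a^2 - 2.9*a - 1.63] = 7.38*a - 5.7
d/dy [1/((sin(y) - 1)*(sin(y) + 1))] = -2*sin(y)/cos(y)^3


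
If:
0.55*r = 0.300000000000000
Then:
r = 0.55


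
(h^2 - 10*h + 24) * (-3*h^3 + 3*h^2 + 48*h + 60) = -3*h^5 + 33*h^4 - 54*h^3 - 348*h^2 + 552*h + 1440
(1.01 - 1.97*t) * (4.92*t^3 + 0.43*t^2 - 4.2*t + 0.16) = -9.6924*t^4 + 4.1221*t^3 + 8.7083*t^2 - 4.5572*t + 0.1616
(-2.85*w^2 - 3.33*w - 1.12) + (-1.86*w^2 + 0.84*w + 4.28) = -4.71*w^2 - 2.49*w + 3.16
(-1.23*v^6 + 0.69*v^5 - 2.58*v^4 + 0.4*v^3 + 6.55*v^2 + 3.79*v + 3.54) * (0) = 0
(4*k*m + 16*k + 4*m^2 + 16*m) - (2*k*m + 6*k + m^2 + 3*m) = 2*k*m + 10*k + 3*m^2 + 13*m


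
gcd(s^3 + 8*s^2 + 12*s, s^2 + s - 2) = s + 2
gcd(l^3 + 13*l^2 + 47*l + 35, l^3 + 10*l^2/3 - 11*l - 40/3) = l^2 + 6*l + 5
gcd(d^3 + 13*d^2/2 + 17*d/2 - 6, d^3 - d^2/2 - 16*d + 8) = d^2 + 7*d/2 - 2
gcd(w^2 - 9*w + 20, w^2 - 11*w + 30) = w - 5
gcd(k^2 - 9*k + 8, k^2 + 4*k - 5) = k - 1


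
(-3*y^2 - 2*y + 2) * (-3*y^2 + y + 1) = 9*y^4 + 3*y^3 - 11*y^2 + 2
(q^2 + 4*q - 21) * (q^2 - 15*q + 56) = q^4 - 11*q^3 - 25*q^2 + 539*q - 1176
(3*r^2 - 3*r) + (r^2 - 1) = 4*r^2 - 3*r - 1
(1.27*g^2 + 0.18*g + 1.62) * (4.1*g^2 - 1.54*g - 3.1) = 5.207*g^4 - 1.2178*g^3 + 2.4278*g^2 - 3.0528*g - 5.022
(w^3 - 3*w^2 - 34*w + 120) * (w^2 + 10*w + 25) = w^5 + 7*w^4 - 39*w^3 - 295*w^2 + 350*w + 3000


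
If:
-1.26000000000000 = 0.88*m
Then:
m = -1.43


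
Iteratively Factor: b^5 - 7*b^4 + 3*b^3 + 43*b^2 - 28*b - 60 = (b - 2)*(b^4 - 5*b^3 - 7*b^2 + 29*b + 30) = (b - 2)*(b + 1)*(b^3 - 6*b^2 - b + 30) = (b - 3)*(b - 2)*(b + 1)*(b^2 - 3*b - 10) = (b - 3)*(b - 2)*(b + 1)*(b + 2)*(b - 5)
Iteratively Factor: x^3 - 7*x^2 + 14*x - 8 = (x - 4)*(x^2 - 3*x + 2) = (x - 4)*(x - 1)*(x - 2)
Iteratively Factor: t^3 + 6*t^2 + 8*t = (t + 2)*(t^2 + 4*t) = t*(t + 2)*(t + 4)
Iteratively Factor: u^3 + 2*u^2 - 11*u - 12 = (u - 3)*(u^2 + 5*u + 4) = (u - 3)*(u + 1)*(u + 4)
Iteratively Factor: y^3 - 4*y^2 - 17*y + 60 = (y + 4)*(y^2 - 8*y + 15) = (y - 5)*(y + 4)*(y - 3)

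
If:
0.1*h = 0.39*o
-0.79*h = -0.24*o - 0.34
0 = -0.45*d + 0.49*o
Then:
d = 0.13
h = 0.47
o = 0.12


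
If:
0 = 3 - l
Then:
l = 3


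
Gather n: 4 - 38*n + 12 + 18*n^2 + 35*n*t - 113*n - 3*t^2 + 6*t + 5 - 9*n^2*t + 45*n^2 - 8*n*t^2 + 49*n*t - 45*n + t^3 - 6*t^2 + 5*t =n^2*(63 - 9*t) + n*(-8*t^2 + 84*t - 196) + t^3 - 9*t^2 + 11*t + 21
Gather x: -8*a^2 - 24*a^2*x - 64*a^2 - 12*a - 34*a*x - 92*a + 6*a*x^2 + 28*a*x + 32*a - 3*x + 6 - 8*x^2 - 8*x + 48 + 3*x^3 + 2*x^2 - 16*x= -72*a^2 - 72*a + 3*x^3 + x^2*(6*a - 6) + x*(-24*a^2 - 6*a - 27) + 54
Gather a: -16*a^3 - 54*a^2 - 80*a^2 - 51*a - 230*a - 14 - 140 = -16*a^3 - 134*a^2 - 281*a - 154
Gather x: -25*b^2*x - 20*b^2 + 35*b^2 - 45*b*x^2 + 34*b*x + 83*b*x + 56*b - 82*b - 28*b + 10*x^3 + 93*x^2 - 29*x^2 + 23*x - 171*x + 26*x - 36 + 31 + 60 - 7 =15*b^2 - 54*b + 10*x^3 + x^2*(64 - 45*b) + x*(-25*b^2 + 117*b - 122) + 48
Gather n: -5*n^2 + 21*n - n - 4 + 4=-5*n^2 + 20*n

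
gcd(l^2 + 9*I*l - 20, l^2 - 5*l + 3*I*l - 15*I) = 1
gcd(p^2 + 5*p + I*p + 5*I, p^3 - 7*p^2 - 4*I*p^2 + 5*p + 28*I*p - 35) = p + I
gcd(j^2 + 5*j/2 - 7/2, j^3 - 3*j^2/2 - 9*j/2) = 1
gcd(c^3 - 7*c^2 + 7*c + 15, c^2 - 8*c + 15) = c^2 - 8*c + 15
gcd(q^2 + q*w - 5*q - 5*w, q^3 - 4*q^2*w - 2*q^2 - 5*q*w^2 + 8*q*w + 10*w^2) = q + w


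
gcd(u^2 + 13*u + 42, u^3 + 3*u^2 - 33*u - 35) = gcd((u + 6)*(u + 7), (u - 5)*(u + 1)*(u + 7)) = u + 7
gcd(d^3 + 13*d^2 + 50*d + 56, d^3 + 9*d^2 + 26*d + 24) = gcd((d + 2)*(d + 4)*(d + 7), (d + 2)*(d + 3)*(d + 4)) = d^2 + 6*d + 8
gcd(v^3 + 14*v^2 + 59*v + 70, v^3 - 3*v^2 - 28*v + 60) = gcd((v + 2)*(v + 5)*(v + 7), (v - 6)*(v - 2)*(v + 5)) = v + 5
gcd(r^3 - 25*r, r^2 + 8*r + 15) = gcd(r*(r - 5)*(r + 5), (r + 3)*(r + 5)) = r + 5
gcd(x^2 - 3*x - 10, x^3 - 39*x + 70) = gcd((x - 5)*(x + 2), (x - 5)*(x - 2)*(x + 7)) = x - 5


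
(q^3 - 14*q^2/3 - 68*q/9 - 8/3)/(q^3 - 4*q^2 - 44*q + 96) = (9*q^3 - 42*q^2 - 68*q - 24)/(9*(q^3 - 4*q^2 - 44*q + 96))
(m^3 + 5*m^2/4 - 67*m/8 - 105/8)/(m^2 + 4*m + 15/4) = (4*m^2 - 5*m - 21)/(2*(2*m + 3))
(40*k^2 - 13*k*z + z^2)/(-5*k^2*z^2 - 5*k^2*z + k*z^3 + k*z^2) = (-8*k + z)/(k*z*(z + 1))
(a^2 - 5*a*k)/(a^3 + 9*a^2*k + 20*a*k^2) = (a - 5*k)/(a^2 + 9*a*k + 20*k^2)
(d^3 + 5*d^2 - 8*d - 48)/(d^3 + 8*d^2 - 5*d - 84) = (d + 4)/(d + 7)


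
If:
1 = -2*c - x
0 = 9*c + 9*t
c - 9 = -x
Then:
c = -10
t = 10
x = 19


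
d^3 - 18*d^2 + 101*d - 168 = (d - 8)*(d - 7)*(d - 3)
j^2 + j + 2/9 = (j + 1/3)*(j + 2/3)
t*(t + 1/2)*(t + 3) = t^3 + 7*t^2/2 + 3*t/2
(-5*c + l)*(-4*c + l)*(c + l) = 20*c^3 + 11*c^2*l - 8*c*l^2 + l^3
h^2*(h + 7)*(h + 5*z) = h^4 + 5*h^3*z + 7*h^3 + 35*h^2*z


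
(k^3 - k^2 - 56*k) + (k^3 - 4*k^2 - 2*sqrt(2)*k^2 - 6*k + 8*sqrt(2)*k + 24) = 2*k^3 - 5*k^2 - 2*sqrt(2)*k^2 - 62*k + 8*sqrt(2)*k + 24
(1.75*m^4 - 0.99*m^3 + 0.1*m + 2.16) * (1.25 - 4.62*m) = -8.085*m^5 + 6.7613*m^4 - 1.2375*m^3 - 0.462*m^2 - 9.8542*m + 2.7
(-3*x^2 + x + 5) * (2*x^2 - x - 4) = -6*x^4 + 5*x^3 + 21*x^2 - 9*x - 20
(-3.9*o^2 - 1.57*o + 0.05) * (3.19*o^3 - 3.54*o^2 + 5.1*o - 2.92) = -12.441*o^5 + 8.7977*o^4 - 14.1727*o^3 + 3.204*o^2 + 4.8394*o - 0.146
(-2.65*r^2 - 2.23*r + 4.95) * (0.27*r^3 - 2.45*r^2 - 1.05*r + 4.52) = -0.7155*r^5 + 5.8904*r^4 + 9.5825*r^3 - 21.764*r^2 - 15.2771*r + 22.374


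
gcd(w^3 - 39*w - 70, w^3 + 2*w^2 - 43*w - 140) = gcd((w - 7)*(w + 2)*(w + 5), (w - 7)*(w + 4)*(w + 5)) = w^2 - 2*w - 35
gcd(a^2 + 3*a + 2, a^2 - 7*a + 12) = 1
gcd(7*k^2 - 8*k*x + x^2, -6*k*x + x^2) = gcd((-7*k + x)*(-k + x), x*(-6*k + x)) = 1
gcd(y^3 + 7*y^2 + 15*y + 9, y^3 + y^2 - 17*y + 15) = 1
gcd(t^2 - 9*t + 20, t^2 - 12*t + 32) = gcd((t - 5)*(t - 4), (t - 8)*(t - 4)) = t - 4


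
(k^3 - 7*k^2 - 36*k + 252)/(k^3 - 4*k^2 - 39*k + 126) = (k - 6)/(k - 3)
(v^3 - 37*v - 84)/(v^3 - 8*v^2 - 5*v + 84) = (v + 4)/(v - 4)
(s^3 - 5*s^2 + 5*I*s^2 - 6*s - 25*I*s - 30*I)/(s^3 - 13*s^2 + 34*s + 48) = (s + 5*I)/(s - 8)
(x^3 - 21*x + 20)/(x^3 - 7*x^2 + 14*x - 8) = (x + 5)/(x - 2)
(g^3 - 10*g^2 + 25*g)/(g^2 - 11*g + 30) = g*(g - 5)/(g - 6)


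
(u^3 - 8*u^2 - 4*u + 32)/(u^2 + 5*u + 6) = (u^2 - 10*u + 16)/(u + 3)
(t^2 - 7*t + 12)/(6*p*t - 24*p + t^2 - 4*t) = (t - 3)/(6*p + t)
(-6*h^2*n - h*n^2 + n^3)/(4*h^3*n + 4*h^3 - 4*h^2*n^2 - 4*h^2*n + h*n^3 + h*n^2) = n*(-6*h^2 - h*n + n^2)/(h*(4*h^2*n + 4*h^2 - 4*h*n^2 - 4*h*n + n^3 + n^2))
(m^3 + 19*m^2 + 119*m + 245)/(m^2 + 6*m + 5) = (m^2 + 14*m + 49)/(m + 1)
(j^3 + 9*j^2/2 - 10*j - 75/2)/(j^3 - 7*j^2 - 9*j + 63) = (2*j^2 + 15*j + 25)/(2*(j^2 - 4*j - 21))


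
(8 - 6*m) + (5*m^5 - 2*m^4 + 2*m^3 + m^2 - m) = 5*m^5 - 2*m^4 + 2*m^3 + m^2 - 7*m + 8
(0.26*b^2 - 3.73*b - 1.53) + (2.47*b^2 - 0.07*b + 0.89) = 2.73*b^2 - 3.8*b - 0.64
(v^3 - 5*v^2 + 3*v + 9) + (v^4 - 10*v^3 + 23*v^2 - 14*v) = v^4 - 9*v^3 + 18*v^2 - 11*v + 9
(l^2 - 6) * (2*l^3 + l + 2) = 2*l^5 - 11*l^3 + 2*l^2 - 6*l - 12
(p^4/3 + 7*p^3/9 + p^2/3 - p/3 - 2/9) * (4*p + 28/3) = 4*p^5/3 + 56*p^4/9 + 232*p^3/27 + 16*p^2/9 - 4*p - 56/27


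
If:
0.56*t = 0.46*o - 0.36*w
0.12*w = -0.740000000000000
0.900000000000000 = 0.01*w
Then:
No Solution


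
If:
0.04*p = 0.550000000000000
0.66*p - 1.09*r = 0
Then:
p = 13.75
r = 8.33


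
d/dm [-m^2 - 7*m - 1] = -2*m - 7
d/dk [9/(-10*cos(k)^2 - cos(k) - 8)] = -9*(20*cos(k) + 1)*sin(k)/(10*cos(k)^2 + cos(k) + 8)^2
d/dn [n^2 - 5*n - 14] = 2*n - 5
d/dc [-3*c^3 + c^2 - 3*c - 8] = -9*c^2 + 2*c - 3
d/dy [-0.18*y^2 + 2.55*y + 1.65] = 2.55 - 0.36*y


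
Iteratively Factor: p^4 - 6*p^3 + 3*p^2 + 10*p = (p - 5)*(p^3 - p^2 - 2*p) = p*(p - 5)*(p^2 - p - 2) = p*(p - 5)*(p + 1)*(p - 2)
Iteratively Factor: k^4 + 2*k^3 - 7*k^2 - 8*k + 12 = (k + 2)*(k^3 - 7*k + 6) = (k - 1)*(k + 2)*(k^2 + k - 6) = (k - 1)*(k + 2)*(k + 3)*(k - 2)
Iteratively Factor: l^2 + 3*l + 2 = (l + 2)*(l + 1)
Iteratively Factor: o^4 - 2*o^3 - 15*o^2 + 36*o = (o - 3)*(o^3 + o^2 - 12*o) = (o - 3)^2*(o^2 + 4*o) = (o - 3)^2*(o + 4)*(o)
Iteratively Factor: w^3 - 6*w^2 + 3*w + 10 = (w - 5)*(w^2 - w - 2) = (w - 5)*(w + 1)*(w - 2)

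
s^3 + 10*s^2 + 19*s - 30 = (s - 1)*(s + 5)*(s + 6)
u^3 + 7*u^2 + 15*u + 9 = (u + 1)*(u + 3)^2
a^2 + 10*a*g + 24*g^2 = (a + 4*g)*(a + 6*g)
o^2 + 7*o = o*(o + 7)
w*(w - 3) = w^2 - 3*w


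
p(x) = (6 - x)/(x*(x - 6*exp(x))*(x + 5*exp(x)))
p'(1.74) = 0.01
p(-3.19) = -0.28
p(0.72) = -0.06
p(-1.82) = -1.52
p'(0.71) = 0.21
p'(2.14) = 0.00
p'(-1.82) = -3.39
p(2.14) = -0.00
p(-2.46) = -0.57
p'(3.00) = 0.00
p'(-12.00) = 0.00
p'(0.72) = 0.21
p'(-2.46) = -0.66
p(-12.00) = -0.01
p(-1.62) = -2.66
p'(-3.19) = -0.23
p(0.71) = -0.06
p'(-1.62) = -9.50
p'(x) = (6 - x)*(-5*exp(x) - 1)/(x*(x - 6*exp(x))*(x + 5*exp(x))^2) + (6 - x)*(6*exp(x) - 1)/(x*(x - 6*exp(x))^2*(x + 5*exp(x))) - 1/(x*(x - 6*exp(x))*(x + 5*exp(x))) - (6 - x)/(x^2*(x - 6*exp(x))*(x + 5*exp(x)))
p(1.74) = -0.00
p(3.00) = 0.00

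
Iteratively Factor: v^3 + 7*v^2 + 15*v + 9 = (v + 3)*(v^2 + 4*v + 3) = (v + 1)*(v + 3)*(v + 3)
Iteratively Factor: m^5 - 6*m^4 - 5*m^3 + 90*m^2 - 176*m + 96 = (m - 3)*(m^4 - 3*m^3 - 14*m^2 + 48*m - 32) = (m - 3)*(m - 1)*(m^3 - 2*m^2 - 16*m + 32) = (m - 3)*(m - 2)*(m - 1)*(m^2 - 16) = (m - 3)*(m - 2)*(m - 1)*(m + 4)*(m - 4)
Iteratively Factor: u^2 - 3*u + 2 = (u - 2)*(u - 1)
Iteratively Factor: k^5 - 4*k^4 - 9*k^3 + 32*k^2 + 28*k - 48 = (k - 1)*(k^4 - 3*k^3 - 12*k^2 + 20*k + 48) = (k - 1)*(k + 2)*(k^3 - 5*k^2 - 2*k + 24) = (k - 3)*(k - 1)*(k + 2)*(k^2 - 2*k - 8) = (k - 4)*(k - 3)*(k - 1)*(k + 2)*(k + 2)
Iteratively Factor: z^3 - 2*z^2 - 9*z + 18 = (z - 3)*(z^2 + z - 6) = (z - 3)*(z - 2)*(z + 3)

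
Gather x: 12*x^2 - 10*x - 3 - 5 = 12*x^2 - 10*x - 8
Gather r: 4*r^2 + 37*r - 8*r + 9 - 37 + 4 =4*r^2 + 29*r - 24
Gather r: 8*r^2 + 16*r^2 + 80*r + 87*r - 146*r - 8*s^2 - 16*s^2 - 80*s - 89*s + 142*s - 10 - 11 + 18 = 24*r^2 + 21*r - 24*s^2 - 27*s - 3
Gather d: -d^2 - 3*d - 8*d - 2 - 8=-d^2 - 11*d - 10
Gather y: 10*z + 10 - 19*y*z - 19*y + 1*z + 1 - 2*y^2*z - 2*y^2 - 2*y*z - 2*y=y^2*(-2*z - 2) + y*(-21*z - 21) + 11*z + 11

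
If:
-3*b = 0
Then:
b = 0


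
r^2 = r^2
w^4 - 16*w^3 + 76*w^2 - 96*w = w*(w - 8)*(w - 6)*(w - 2)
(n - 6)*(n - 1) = n^2 - 7*n + 6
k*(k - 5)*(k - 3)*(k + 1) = k^4 - 7*k^3 + 7*k^2 + 15*k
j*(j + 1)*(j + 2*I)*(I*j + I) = I*j^4 - 2*j^3 + 2*I*j^3 - 4*j^2 + I*j^2 - 2*j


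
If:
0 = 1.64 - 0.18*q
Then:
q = 9.11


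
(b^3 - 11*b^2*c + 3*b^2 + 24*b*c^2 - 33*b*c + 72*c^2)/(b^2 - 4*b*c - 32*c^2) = (b^2 - 3*b*c + 3*b - 9*c)/(b + 4*c)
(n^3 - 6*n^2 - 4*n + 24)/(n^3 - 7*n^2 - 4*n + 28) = (n - 6)/(n - 7)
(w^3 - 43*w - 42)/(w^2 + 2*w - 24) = (w^2 - 6*w - 7)/(w - 4)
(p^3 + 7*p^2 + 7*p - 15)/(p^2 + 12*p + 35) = (p^2 + 2*p - 3)/(p + 7)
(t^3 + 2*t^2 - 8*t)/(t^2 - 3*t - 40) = t*(-t^2 - 2*t + 8)/(-t^2 + 3*t + 40)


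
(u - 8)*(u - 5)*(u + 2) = u^3 - 11*u^2 + 14*u + 80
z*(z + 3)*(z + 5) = z^3 + 8*z^2 + 15*z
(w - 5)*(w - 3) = w^2 - 8*w + 15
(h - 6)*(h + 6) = h^2 - 36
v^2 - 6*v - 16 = (v - 8)*(v + 2)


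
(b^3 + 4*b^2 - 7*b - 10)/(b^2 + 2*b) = (b^3 + 4*b^2 - 7*b - 10)/(b*(b + 2))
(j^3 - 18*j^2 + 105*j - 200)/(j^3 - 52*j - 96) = (j^2 - 10*j + 25)/(j^2 + 8*j + 12)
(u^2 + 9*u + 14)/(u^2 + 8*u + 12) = (u + 7)/(u + 6)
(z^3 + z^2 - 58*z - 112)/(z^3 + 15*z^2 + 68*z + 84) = (z - 8)/(z + 6)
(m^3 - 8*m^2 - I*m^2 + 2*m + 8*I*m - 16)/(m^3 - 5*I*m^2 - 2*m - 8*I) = (m - 8)/(m - 4*I)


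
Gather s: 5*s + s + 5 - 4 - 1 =6*s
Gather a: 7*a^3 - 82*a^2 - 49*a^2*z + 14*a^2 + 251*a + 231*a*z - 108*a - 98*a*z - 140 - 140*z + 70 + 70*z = 7*a^3 + a^2*(-49*z - 68) + a*(133*z + 143) - 70*z - 70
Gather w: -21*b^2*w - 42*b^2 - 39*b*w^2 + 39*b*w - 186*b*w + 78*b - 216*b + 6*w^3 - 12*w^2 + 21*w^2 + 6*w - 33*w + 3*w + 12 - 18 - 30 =-42*b^2 - 138*b + 6*w^3 + w^2*(9 - 39*b) + w*(-21*b^2 - 147*b - 24) - 36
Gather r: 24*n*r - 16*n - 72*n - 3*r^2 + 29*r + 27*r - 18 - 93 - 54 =-88*n - 3*r^2 + r*(24*n + 56) - 165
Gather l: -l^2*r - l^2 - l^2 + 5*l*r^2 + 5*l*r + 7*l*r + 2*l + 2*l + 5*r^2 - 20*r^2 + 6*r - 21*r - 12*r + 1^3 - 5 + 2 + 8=l^2*(-r - 2) + l*(5*r^2 + 12*r + 4) - 15*r^2 - 27*r + 6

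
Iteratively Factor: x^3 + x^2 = (x + 1)*(x^2) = x*(x + 1)*(x)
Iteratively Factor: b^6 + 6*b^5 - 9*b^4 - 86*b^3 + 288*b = (b + 4)*(b^5 + 2*b^4 - 17*b^3 - 18*b^2 + 72*b) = (b + 4)^2*(b^4 - 2*b^3 - 9*b^2 + 18*b) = b*(b + 4)^2*(b^3 - 2*b^2 - 9*b + 18) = b*(b - 2)*(b + 4)^2*(b^2 - 9) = b*(b - 2)*(b + 3)*(b + 4)^2*(b - 3)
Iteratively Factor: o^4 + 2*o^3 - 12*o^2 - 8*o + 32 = (o + 4)*(o^3 - 2*o^2 - 4*o + 8) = (o - 2)*(o + 4)*(o^2 - 4) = (o - 2)^2*(o + 4)*(o + 2)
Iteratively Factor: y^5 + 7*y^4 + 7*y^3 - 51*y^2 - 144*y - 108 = (y + 3)*(y^4 + 4*y^3 - 5*y^2 - 36*y - 36) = (y + 2)*(y + 3)*(y^3 + 2*y^2 - 9*y - 18) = (y - 3)*(y + 2)*(y + 3)*(y^2 + 5*y + 6) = (y - 3)*(y + 2)*(y + 3)^2*(y + 2)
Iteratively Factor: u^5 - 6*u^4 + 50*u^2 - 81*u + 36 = (u - 1)*(u^4 - 5*u^3 - 5*u^2 + 45*u - 36) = (u - 1)*(u + 3)*(u^3 - 8*u^2 + 19*u - 12) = (u - 4)*(u - 1)*(u + 3)*(u^2 - 4*u + 3) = (u - 4)*(u - 1)^2*(u + 3)*(u - 3)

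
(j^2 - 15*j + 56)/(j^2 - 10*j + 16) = (j - 7)/(j - 2)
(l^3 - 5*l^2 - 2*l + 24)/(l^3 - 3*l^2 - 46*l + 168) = (l^2 - l - 6)/(l^2 + l - 42)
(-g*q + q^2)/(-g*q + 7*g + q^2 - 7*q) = q/(q - 7)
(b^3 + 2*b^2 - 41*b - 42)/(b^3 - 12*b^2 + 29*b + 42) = (b + 7)/(b - 7)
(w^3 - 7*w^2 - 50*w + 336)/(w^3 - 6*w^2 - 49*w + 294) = (w - 8)/(w - 7)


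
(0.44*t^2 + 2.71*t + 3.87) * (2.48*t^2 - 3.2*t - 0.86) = 1.0912*t^4 + 5.3128*t^3 + 0.547199999999999*t^2 - 14.7146*t - 3.3282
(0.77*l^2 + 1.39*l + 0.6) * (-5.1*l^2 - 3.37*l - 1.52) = -3.927*l^4 - 9.6839*l^3 - 8.9147*l^2 - 4.1348*l - 0.912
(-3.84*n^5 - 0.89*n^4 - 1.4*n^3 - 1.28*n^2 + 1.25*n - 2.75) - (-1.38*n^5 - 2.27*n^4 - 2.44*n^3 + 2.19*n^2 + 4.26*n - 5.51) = -2.46*n^5 + 1.38*n^4 + 1.04*n^3 - 3.47*n^2 - 3.01*n + 2.76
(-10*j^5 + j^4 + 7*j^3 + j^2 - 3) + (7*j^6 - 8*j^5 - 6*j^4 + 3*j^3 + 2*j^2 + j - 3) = 7*j^6 - 18*j^5 - 5*j^4 + 10*j^3 + 3*j^2 + j - 6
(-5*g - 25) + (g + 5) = -4*g - 20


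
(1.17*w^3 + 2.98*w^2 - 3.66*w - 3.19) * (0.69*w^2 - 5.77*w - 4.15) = 0.8073*w^5 - 4.6947*w^4 - 24.5755*w^3 + 6.5501*w^2 + 33.5953*w + 13.2385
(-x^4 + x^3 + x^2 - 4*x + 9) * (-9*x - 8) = 9*x^5 - x^4 - 17*x^3 + 28*x^2 - 49*x - 72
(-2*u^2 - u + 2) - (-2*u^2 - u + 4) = -2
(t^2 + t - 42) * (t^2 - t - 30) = t^4 - 73*t^2 + 12*t + 1260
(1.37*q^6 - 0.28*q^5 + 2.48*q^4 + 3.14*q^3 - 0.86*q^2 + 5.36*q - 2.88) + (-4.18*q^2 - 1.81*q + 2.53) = 1.37*q^6 - 0.28*q^5 + 2.48*q^4 + 3.14*q^3 - 5.04*q^2 + 3.55*q - 0.35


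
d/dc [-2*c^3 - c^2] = 2*c*(-3*c - 1)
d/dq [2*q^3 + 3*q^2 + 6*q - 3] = 6*q^2 + 6*q + 6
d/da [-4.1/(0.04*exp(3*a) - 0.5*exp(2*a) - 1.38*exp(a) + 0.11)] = (0.492*exp(2*a) - 4.1*exp(a) - 5.658)*exp(a)/(0.04*exp(3*a) - 0.5*exp(2*a) - 1.38*exp(a) + 0.11)^2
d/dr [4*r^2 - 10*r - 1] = 8*r - 10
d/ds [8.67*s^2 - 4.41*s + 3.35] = 17.34*s - 4.41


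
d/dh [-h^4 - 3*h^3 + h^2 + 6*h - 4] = -4*h^3 - 9*h^2 + 2*h + 6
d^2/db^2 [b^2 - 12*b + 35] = 2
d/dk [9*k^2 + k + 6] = 18*k + 1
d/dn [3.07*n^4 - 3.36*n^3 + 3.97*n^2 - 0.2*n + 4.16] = 12.28*n^3 - 10.08*n^2 + 7.94*n - 0.2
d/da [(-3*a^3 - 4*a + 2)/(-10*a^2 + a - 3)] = (-(20*a - 1)*(3*a^3 + 4*a - 2) + (9*a^2 + 4)*(10*a^2 - a + 3))/(10*a^2 - a + 3)^2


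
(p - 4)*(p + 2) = p^2 - 2*p - 8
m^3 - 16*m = m*(m - 4)*(m + 4)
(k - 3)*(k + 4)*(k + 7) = k^3 + 8*k^2 - 5*k - 84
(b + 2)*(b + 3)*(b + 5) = b^3 + 10*b^2 + 31*b + 30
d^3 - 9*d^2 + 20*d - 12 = (d - 6)*(d - 2)*(d - 1)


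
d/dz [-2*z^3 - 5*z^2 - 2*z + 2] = -6*z^2 - 10*z - 2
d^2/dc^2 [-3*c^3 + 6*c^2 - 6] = 12 - 18*c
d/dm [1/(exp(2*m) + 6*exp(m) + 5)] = 2*(-exp(m) - 3)*exp(m)/(exp(2*m) + 6*exp(m) + 5)^2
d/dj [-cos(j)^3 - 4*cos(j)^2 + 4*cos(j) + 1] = (3*cos(j)^2 + 8*cos(j) - 4)*sin(j)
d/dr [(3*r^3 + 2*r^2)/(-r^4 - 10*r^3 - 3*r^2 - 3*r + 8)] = r*(3*r^5 + 4*r^4 + 11*r^3 - 18*r^2 + 66*r + 32)/(r^8 + 20*r^7 + 106*r^6 + 66*r^5 + 53*r^4 - 142*r^3 - 39*r^2 - 48*r + 64)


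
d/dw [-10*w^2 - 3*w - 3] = -20*w - 3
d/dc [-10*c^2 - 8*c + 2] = -20*c - 8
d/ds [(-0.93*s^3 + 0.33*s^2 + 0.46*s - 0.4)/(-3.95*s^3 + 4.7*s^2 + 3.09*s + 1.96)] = (-1.77635683940025e-15*s^5 - 3.0675*s^4 - 2.1134*s^3 - 11.3507*s^2 + 5.0536*s + 2.1376)/(15.6025*s^6 - 37.13*s^5 - 2.321*s^4 + 13.562*s^3 + 27.9721*s^2 + 12.1128*s + 3.8416)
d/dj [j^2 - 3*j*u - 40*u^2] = 2*j - 3*u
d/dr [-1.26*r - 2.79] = -1.26000000000000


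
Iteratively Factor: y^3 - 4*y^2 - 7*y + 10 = (y + 2)*(y^2 - 6*y + 5) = (y - 1)*(y + 2)*(y - 5)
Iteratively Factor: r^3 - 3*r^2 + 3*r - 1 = (r - 1)*(r^2 - 2*r + 1) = (r - 1)^2*(r - 1)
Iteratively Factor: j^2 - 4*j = (j - 4)*(j)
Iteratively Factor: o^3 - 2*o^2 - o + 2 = (o - 1)*(o^2 - o - 2) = (o - 2)*(o - 1)*(o + 1)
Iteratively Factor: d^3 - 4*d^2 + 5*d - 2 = (d - 2)*(d^2 - 2*d + 1) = (d - 2)*(d - 1)*(d - 1)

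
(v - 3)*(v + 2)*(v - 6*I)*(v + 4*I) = v^4 - v^3 - 2*I*v^3 + 18*v^2 + 2*I*v^2 - 24*v + 12*I*v - 144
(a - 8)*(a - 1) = a^2 - 9*a + 8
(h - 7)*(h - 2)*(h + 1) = h^3 - 8*h^2 + 5*h + 14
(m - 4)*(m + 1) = m^2 - 3*m - 4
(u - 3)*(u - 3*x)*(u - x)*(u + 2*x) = u^4 - 2*u^3*x - 3*u^3 - 5*u^2*x^2 + 6*u^2*x + 6*u*x^3 + 15*u*x^2 - 18*x^3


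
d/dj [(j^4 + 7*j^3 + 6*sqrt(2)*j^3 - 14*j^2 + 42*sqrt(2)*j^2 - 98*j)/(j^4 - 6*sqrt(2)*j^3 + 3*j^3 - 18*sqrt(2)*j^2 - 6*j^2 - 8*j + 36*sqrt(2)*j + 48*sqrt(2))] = 2*(-6*sqrt(2)*j^6 - 2*j^6 - 60*sqrt(2)*j^5 + 8*j^5 - 132*sqrt(2)*j^4 + 279*j^4 - 288*sqrt(2)*j^3 + 670*j^3 - 798*sqrt(2)*j^2 + 2138*j^2 - 672*sqrt(2)*j + 4032*j - 2352*sqrt(2))/(j^8 - 12*sqrt(2)*j^7 + 6*j^7 - 72*sqrt(2)*j^6 + 69*j^6 + 36*sqrt(2)*j^5 + 380*j^5 - 228*j^4 + 624*sqrt(2)*j^4 - 3648*j^3 + 144*sqrt(2)*j^3 - 1152*sqrt(2)*j^2 - 800*j^2 - 768*sqrt(2)*j + 6912*j + 4608)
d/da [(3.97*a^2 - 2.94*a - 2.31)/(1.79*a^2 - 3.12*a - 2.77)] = (-7.1238*a^2 - 13.724*a + 0.9366)/(3.2041*a^4 - 11.1696*a^3 - 0.1822*a^2 + 17.2848*a + 7.6729)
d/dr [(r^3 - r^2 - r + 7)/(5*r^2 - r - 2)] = (5*r^4 - 2*r^3 - 66*r + 9)/(25*r^4 - 10*r^3 - 19*r^2 + 4*r + 4)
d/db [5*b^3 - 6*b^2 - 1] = 3*b*(5*b - 4)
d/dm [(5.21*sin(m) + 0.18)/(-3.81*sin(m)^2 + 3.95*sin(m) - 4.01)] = (19.8501*sin(m)^2 + 1.3716*sin(m) - 21.6031)*cos(m)/(14.5161*sin(m)^4 - 30.099*sin(m)^3 + 46.1587*sin(m)^2 - 31.679*sin(m) + 16.0801)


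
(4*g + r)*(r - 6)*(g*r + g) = 4*g^2*r^2 - 20*g^2*r - 24*g^2 + g*r^3 - 5*g*r^2 - 6*g*r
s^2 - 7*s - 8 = (s - 8)*(s + 1)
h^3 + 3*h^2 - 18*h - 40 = (h - 4)*(h + 2)*(h + 5)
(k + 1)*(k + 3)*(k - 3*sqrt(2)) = k^3 - 3*sqrt(2)*k^2 + 4*k^2 - 12*sqrt(2)*k + 3*k - 9*sqrt(2)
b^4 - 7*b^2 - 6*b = b*(b - 3)*(b + 1)*(b + 2)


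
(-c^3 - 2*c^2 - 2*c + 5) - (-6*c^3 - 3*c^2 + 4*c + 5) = 5*c^3 + c^2 - 6*c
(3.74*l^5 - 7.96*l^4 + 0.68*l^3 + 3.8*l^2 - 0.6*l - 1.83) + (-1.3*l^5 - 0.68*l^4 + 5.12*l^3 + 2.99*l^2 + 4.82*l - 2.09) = 2.44*l^5 - 8.64*l^4 + 5.8*l^3 + 6.79*l^2 + 4.22*l - 3.92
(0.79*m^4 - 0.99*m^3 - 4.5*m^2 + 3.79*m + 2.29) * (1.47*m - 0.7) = 1.1613*m^5 - 2.0083*m^4 - 5.922*m^3 + 8.7213*m^2 + 0.7133*m - 1.603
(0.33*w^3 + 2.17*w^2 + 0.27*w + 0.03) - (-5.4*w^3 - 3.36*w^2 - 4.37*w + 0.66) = 5.73*w^3 + 5.53*w^2 + 4.64*w - 0.63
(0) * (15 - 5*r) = 0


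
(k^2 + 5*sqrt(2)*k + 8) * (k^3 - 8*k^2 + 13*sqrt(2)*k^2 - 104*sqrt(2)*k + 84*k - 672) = k^5 - 8*k^4 + 18*sqrt(2)*k^4 - 144*sqrt(2)*k^3 + 222*k^3 - 1776*k^2 + 524*sqrt(2)*k^2 - 4192*sqrt(2)*k + 672*k - 5376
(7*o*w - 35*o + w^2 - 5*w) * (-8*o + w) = -56*o^2*w + 280*o^2 - o*w^2 + 5*o*w + w^3 - 5*w^2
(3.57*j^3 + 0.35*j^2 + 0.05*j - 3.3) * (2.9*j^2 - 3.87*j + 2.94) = 10.353*j^5 - 12.8009*j^4 + 9.2863*j^3 - 8.7345*j^2 + 12.918*j - 9.702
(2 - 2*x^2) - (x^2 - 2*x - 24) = -3*x^2 + 2*x + 26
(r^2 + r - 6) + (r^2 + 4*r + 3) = 2*r^2 + 5*r - 3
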